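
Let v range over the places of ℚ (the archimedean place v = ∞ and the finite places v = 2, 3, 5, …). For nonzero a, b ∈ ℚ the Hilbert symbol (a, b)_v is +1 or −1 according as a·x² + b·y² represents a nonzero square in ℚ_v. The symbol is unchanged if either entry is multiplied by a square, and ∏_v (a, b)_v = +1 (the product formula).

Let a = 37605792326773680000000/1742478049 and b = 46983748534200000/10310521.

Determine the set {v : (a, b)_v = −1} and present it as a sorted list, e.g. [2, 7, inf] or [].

(a, b) ≡ (7246955, 32595) mod (ℚ^×)²; places V = {2, 3, 5, 13, 19, 23, 29, 41, 53, ∞}.
(a,b)_23: α=3, u≡8; β=2, v≡18 (mod 23); (8|23)=+1, (18|23)=+1; sign (−1)^0·+1^2·+1^3 = +1.
(a,b)_53: α=1, u≡8; β=1, v≡22 (mod 53); (8|53)=-1, (22|53)=-1; sign (−1)^0·-1^1·-1^1 = +1.
(a,b)_2: α=10, β=6; u≡3, v≡3 (mod 8); ε(u)ε(v)=1·1, αω(v)=10·1, βω(u)=6·1; sum ≡ 1  ⇒  -1.
(a,b)_5: α=7, u≡1; β=5, v≡4 (mod 5); (1|5)=+1, (4|5)=+1; sign (−1)^0·+1^5·+1^7 = +1.
(a,b)_29: α=3, u≡8; β=2, v≡5 (mod 29); (8|29)=-1, (5|29)=+1; sign (−1)^0·-1^2·+1^3 = +1.
(a,b)_3: α=6, u≡2; β=5, v≡2 (mod 3); (2|3)=-1, (2|3)=-1; sign (−1)^0·-1^5·-1^6 = -1.
(a,b)_13: α=-6, u≡10; β=-4, v≡12 (mod 13); (10|13)=+1, (12|13)=+1; sign (−1)^0·+1^-4·+1^-6 = +1.
(a,b)_19: α=-2, u≡10; β=-2, v≡3 (mod 19); (10|19)=-1, (3|19)=-1; sign (−1)^0·-1^-2·-1^-2 = +1.
(a,b)_41: α=1, u≡18; β=1, v≡37 (mod 41); (18|41)=+1, (37|41)=+1; sign (−1)^0·+1^1·+1^1 = +1.
(a,b)_∞: sgn(7246955)=+, sgn(32595)=+, so +1.
Ram(7246955, 32595) = {2, 3}; no ℚ_2-point on the conic.

[2, 3]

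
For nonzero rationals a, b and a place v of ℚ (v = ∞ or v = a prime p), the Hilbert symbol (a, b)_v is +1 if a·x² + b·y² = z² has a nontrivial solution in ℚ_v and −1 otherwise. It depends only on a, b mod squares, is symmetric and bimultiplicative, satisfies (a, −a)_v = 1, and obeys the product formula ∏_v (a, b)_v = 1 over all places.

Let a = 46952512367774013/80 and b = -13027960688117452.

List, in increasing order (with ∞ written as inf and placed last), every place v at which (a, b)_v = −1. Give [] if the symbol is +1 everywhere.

[5, 7, 29, 37, 41, 53]

(a, b) ≡ (30954385, -8323) mod (ℚ^×)²; places V = {2, 3, 5, 7, 11, 13, 29, 37, 41, 53, ∞}.
(a,b)_2: α=-4, β=2; u≡1, v≡5 (mod 8); ε(u)ε(v)=0·0, αω(v)=-4·1, βω(u)=2·0; sum ≡ 0  ⇒  +1.
(a,b)_37: α=1, u≡24; β=2, v≡32 (mod 37); (24|37)=-1, (32|37)=-1; sign (−1)^0·-1^2·-1^1 = -1.
(a,b)_∞: sgn(30954385)=+, sgn(-8323)=−, so +1.
(a,b)_29: α=2, u≡19; β=3, v≡10 (mod 29); (19|29)=-1, (10|29)=-1; sign (−1)^0·-1^3·-1^2 = -1.
(a,b)_41: α=1, u≡27; β=1, v≡18 (mod 41); (27|41)=-1, (18|41)=+1; sign (−1)^0·-1^1·+1^1 = -1.
(a,b)_3: α=2, u≡1; β=0, v≡2 (mod 3); (1|3)=+1, (2|3)=-1; sign (−1)^0·+1^0·-1^2 = +1.
(a,b)_11: α=3, u≡9; β=2, v≡5 (mod 11); (9|11)=+1, (5|11)=+1; sign (−1)^0·+1^2·+1^3 = +1.
(a,b)_13: α=2, u≡6; β=0, v≡1 (mod 13); (6|13)=-1, (1|13)=+1; sign (−1)^0·-1^0·+1^2 = +1.
(a,b)_5: α=-1, u≡3; β=0, v≡3 (mod 5); (3|5)=-1, (3|5)=-1; sign (−1)^0·-1^0·-1^-1 = -1.
(a,b)_53: α=1, u≡40; β=2, v≡19 (mod 53); (40|53)=+1, (19|53)=-1; sign (−1)^0·+1^2·-1^1 = -1.
(a,b)_7: α=3, u≡4; β=1, v≡1 (mod 7); (4|7)=+1, (1|7)=+1; sign (−1)^1·+1^1·+1^3 = -1.
(30954385, -8323 / ℚ) ramifies at {5, 7, 29, 37, 41, 53}: a division algebra.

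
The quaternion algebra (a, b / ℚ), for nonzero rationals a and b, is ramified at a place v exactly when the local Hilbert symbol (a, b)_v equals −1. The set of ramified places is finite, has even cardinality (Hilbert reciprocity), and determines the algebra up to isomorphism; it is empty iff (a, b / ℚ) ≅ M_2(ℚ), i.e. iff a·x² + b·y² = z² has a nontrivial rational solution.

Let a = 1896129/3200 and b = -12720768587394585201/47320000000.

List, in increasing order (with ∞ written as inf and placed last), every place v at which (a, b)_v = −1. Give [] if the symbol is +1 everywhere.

Mod squares: a ≡ 2, b ≡ -70. Check v ∈ {∞, 2, 3, 5, 7, 11, 13, 17, 19}.
v=5: a=5^-2·(≡3), b=5^-7·(≡4) mod 5; (3|5)=-1, (4|5)=+1; (−1)^{-2·-7·2}·(-1)^-7·(+1)^-2 = -1.
v=∞: 2 > 0 and -70 < 0  ⇒  (a,b)_∞ = +1.
v=17: a=17^2·(≡4), b=17^4·(≡9) mod 17; (4|17)=+1, (9|17)=+1; (−1)^{2·4·8}·(+1)^4·(+1)^2 = +1.
v=7: a=7^0·(≡4), b=7^-1·(≡4) mod 7; (4|7)=+1, (4|7)=+1; (−1)^{0·-1·3}·(+1)^-1·(+1)^0 = +1.
v=11: a=11^0·(≡7), b=11^2·(≡2) mod 11; (7|11)=-1, (2|11)=-1; (−1)^{0·2·5}·(-1)^2·(-1)^0 = +1.
v=2: v_2(a)=-7, v_2(b)=-9; units ≡ 1, 5 (mod 8); ε·ε+αω+βω = 0·0+-7·1+-9·0 ≡ 1  ⇒  (a,b)_2 = -1.
v=13: a=13^0·(≡7), b=13^-2·(≡7) mod 13; (7|13)=-1, (7|13)=-1; (−1)^{0·-2·6}·(-1)^-2·(-1)^0 = +1.
v=3: a=3^8·(≡2), b=3^20·(≡2) mod 3; (2|3)=-1, (2|3)=-1; (−1)^{8·20·1}·(-1)^20·(-1)^8 = +1.
v=19: a=19^0·(≡3), b=19^2·(≡5) mod 19; (3|19)=-1, (5|19)=+1; (−1)^{0·2·9}·(-1)^2·(+1)^0 = +1.
Ram(2, -70) = {2, 5}; no ℚ_2-point on the conic.

[2, 5]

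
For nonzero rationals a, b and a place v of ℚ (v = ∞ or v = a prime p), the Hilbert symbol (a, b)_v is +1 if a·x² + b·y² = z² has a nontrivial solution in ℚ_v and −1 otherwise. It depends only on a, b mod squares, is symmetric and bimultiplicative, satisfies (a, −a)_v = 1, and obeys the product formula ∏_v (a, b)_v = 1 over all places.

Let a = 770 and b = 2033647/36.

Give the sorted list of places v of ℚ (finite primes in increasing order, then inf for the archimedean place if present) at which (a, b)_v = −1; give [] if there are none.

[5, 11]

Mod squares: a ≡ 770, b ≡ 7. Check v ∈ {∞, 2, 3, 5, 7, 11}.
v=5: a=5^1·(≡4), b=5^0·(≡2) mod 5; (4|5)=+1, (2|5)=-1; (−1)^{1·0·2}·(+1)^0·(-1)^1 = -1.
v=7: a=7^1·(≡5), b=7^5·(≡2) mod 7; (5|7)=-1, (2|7)=+1; (−1)^{1·5·3}·(-1)^5·(+1)^1 = +1.
v=∞: 770 > 0 and 7 > 0  ⇒  (a,b)_∞ = +1.
v=2: v_2(a)=1, v_2(b)=-2; units ≡ 1, 7 (mod 8); ε·ε+αω+βω = 0·1+1·0+-2·0 ≡ 0  ⇒  (a,b)_2 = +1.
v=11: a=11^1·(≡4), b=11^2·(≡7) mod 11; (4|11)=+1, (7|11)=-1; (−1)^{1·2·5}·(+1)^2·(-1)^1 = -1.
v=3: a=3^0·(≡2), b=3^-2·(≡1) mod 3; (2|3)=-1, (1|3)=+1; (−1)^{0·-2·1}·(-1)^-2·(+1)^0 = +1.
(770, 7 / ℚ) ramifies at {5, 11}: a division algebra.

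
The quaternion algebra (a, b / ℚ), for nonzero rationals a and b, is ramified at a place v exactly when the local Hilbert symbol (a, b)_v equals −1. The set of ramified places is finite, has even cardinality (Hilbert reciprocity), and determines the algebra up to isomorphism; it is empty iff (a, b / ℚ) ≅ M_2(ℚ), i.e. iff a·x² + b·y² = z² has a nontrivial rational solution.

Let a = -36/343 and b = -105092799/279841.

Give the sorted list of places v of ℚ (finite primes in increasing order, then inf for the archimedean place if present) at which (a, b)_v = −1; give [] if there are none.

[3, 41, 47, inf]

(a, b) ≡ (-7, -2144751) mod (ℚ^×)²; places V = {2, 3, 7, 23, 41, 47, 53, ∞}.
(a,b)_23: α=0, u≡18; β=-4, v≡20 (mod 23); (18|23)=+1, (20|23)=-1; sign (−1)^0·+1^-4·-1^0 = +1.
(a,b)_41: α=0, u≡14; β=1, v≡23 (mod 41); (14|41)=-1, (23|41)=+1; sign (−1)^0·-1^1·+1^0 = -1.
(a,b)_3: α=2, u≡2; β=1, v≡1 (mod 3); (2|3)=-1, (1|3)=+1; sign (−1)^0·-1^1·+1^2 = -1.
(a,b)_7: α=-3, u≡6; β=3, v≡2 (mod 7); (6|7)=-1, (2|7)=+1; sign (−1)^1·-1^3·+1^-3 = +1.
(a,b)_2: α=2, β=0; u≡1, v≡1 (mod 8); ε(u)ε(v)=0·0, αω(v)=2·0, βω(u)=0·0; sum ≡ 0  ⇒  +1.
(a,b)_53: α=0, u≡24; β=1, v≡6 (mod 53); (24|53)=+1, (6|53)=+1; sign (−1)^0·+1^1·+1^0 = +1.
(a,b)_47: α=0, u≡31; β=1, v≡34 (mod 47); (31|47)=-1, (34|47)=+1; sign (−1)^0·-1^1·+1^0 = -1.
(a,b)_∞: sgn(-7)=−, sgn(-2144751)=−, so -1.
Ram(-7, -2144751) = {3, 41, 47, ∞}; no ℚ_3-point on the conic.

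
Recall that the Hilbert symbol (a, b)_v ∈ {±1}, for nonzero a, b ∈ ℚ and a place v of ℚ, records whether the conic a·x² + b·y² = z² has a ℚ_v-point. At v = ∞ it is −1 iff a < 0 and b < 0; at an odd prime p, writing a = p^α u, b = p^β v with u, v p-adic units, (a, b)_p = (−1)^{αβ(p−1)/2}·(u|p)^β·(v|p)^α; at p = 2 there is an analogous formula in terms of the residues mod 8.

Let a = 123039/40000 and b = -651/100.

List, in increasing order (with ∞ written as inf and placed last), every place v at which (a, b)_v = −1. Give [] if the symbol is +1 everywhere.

[7, 31]

(a, b) ≡ (31, -651) mod (ℚ^×)²; places V = {2, 3, 5, 7, 31, ∞}.
(a,b)_2: α=-6, β=-2; u≡7, v≡5 (mod 8); ε(u)ε(v)=1·0, αω(v)=-6·1, βω(u)=-2·0; sum ≡ 0  ⇒  +1.
(a,b)_7: α=2, u≡6; β=1, v≡6 (mod 7); (6|7)=-1, (6|7)=-1; sign (−1)^0·-1^1·-1^2 = -1.
(a,b)_31: α=1, u≡28; β=1, v≡28 (mod 31); (28|31)=+1, (28|31)=+1; sign (−1)^1·+1^1·+1^1 = -1.
(a,b)_∞: sgn(31)=+, sgn(-651)=−, so +1.
(a,b)_3: α=4, u≡1; β=1, v≡2 (mod 3); (1|3)=+1, (2|3)=-1; sign (−1)^0·+1^1·-1^4 = +1.
(a,b)_5: α=-4, u≡1; β=-2, v≡1 (mod 5); (1|5)=+1, (1|5)=+1; sign (−1)^0·+1^-2·+1^-4 = +1.
|Ram(31, -651)| = 2, even; anisotropic at {7, 31}.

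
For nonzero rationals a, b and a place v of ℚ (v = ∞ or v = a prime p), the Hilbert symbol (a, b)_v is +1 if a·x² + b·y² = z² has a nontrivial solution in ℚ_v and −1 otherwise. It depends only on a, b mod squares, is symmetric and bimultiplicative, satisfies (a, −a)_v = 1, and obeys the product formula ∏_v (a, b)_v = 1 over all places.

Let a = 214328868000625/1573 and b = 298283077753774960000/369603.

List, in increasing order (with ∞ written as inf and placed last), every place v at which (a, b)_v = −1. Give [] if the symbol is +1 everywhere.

(a, b) ≡ (13, 26418) mod (ℚ^×)²; places V = {2, 3, 5, 7, 11, 13, 17, 19, 37, ∞}.
(a,b)_5: α=4, u≡2; β=4, v≡2 (mod 5); (2|5)=-1, (2|5)=-1; sign (−1)^0·-1^4·-1^4 = +1.
(a,b)_3: α=0, u≡1; β=-7, v≡1 (mod 3); (1|3)=+1, (1|3)=+1; sign (−1)^0·+1^-7·+1^0 = +1.
(a,b)_13: α=-1, u≡10; β=-2, v≡8 (mod 13); (10|13)=+1, (8|13)=-1; sign (−1)^0·+1^-2·-1^-1 = -1.
(a,b)_7: α=4, u≡3; β=3, v≡1 (mod 7); (3|7)=-1, (1|7)=+1; sign (−1)^0·-1^3·+1^4 = -1.
(a,b)_∞: sgn(13)=+, sgn(26418)=+, so +1.
(a,b)_17: α=2, u≡4; β=3, v≡5 (mod 17); (4|17)=+1, (5|17)=-1; sign (−1)^0·+1^3·-1^2 = +1.
(a,b)_2: α=0, β=7; u≡5, v≡1 (mod 8); ε(u)ε(v)=0·0, αω(v)=0·0, βω(u)=7·1; sum ≡ 1  ⇒  -1.
(a,b)_37: α=2, u≡18; β=3, v≡28 (mod 37); (18|37)=-1, (28|37)=+1; sign (−1)^0·-1^3·+1^2 = -1.
(a,b)_11: α=-2, u≡2; β=2, v≡10 (mod 11); (2|11)=-1, (10|11)=-1; sign (−1)^0·-1^2·-1^-2 = +1.
(a,b)_19: α=2, u≡14; β=2, v≡12 (mod 19); (14|19)=-1, (12|19)=-1; sign (−1)^0·-1^2·-1^2 = +1.
|Ram(13, 26418)| = 4, even; anisotropic at {2, 7, 13, 37}.

[2, 7, 13, 37]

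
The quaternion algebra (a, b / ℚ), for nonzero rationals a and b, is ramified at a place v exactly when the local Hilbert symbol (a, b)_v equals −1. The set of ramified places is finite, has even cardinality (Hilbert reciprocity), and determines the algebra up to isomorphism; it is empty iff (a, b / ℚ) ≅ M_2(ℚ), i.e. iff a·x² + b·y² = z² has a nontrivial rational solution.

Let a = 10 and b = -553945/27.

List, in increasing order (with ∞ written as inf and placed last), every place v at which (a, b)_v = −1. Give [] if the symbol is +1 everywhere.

[2, 7, 17, 19]

(a, b) ≡ (10, -33915) mod (ℚ^×)²; places V = {2, 3, 5, 7, 17, 19, ∞}.
(a,b)_7: α=0, u≡3; β=3, v≡5 (mod 7); (3|7)=-1, (5|7)=-1; sign (−1)^0·-1^3·-1^0 = -1.
(a,b)_17: α=0, u≡10; β=1, v≡14 (mod 17); (10|17)=-1, (14|17)=-1; sign (−1)^0·-1^1·-1^0 = -1.
(a,b)_3: α=0, u≡1; β=-3, v≡2 (mod 3); (1|3)=+1, (2|3)=-1; sign (−1)^0·+1^-3·-1^0 = +1.
(a,b)_∞: sgn(10)=+, sgn(-33915)=−, so +1.
(a,b)_19: α=0, u≡10; β=1, v≡6 (mod 19); (10|19)=-1, (6|19)=+1; sign (−1)^0·-1^1·+1^0 = -1.
(a,b)_2: α=1, β=0; u≡5, v≡5 (mod 8); ε(u)ε(v)=0·0, αω(v)=1·1, βω(u)=0·1; sum ≡ 1  ⇒  -1.
(a,b)_5: α=1, u≡2; β=1, v≡3 (mod 5); (2|5)=-1, (3|5)=-1; sign (−1)^0·-1^1·-1^1 = +1.
|Ram(10, -33915)| = 4, even; anisotropic at {2, 7, 17, 19}.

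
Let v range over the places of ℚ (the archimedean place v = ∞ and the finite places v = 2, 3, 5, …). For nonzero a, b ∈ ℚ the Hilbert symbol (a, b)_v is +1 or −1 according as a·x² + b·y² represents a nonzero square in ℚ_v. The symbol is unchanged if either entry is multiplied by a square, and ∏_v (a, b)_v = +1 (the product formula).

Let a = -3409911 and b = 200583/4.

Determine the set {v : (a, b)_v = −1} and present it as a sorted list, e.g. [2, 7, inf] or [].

Mod squares: a ≡ -1311, b ≡ 22287. Check v ∈ {∞, 2, 3, 17, 19, 23}.
v=19: a=19^1·(≡5), b=19^1·(≡3) mod 19; (5|19)=+1, (3|19)=-1; (−1)^{1·1·9}·(+1)^1·(-1)^1 = +1.
v=17: a=17^2·(≡16), b=17^1·(≡13) mod 17; (16|17)=+1, (13|17)=+1; (−1)^{2·1·8}·(+1)^1·(+1)^2 = +1.
v=3: a=3^3·(≡1), b=3^3·(≡1) mod 3; (1|3)=+1, (1|3)=+1; (−1)^{3·3·1}·(+1)^3·(+1)^3 = -1.
v=2: v_2(a)=0, v_2(b)=-2; units ≡ 1, 7 (mod 8); ε·ε+αω+βω = 0·1+0·0+-2·0 ≡ 0  ⇒  (a,b)_2 = +1.
v=∞: -1311 < 0 and 22287 > 0  ⇒  (a,b)_∞ = +1.
v=23: a=23^1·(≡1), b=23^1·(≡1) mod 23; (1|23)=+1, (1|23)=+1; (−1)^{1·1·11}·(+1)^1·(+1)^1 = -1.
Ram(-1311, 22287) = {3, 23}; no ℚ_3-point on the conic.

[3, 23]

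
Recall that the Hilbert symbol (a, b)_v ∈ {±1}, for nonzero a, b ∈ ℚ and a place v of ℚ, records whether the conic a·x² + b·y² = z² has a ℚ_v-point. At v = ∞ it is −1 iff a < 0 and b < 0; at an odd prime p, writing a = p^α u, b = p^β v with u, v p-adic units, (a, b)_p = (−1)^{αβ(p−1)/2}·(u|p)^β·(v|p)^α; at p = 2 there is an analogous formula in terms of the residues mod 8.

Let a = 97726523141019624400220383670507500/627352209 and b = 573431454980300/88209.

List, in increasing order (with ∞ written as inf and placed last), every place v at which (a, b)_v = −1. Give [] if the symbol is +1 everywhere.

[2, 43]

(a, b) ≡ (58251283, 1420763) mod (ℚ^×)²; places V = {2, 3, 5, 7, 11, 19, 23, 37, 41, 43, 47, ∞}.
(a,b)_41: α=5, u≡20; β=2, v≡16 (mod 41); (20|41)=+1, (16|41)=+1; sign (−1)^0·+1^2·+1^5 = +1.
(a,b)_37: α=3, u≡26; β=1, v≡30 (mod 37); (26|37)=+1, (30|37)=+1; sign (−1)^0·+1^1·+1^3 = +1.
(a,b)_∞: sgn(58251283)=+, sgn(1420763)=+, so +1.
(a,b)_43: α=3, u≡23; β=1, v≡35 (mod 43); (23|43)=+1, (35|43)=+1; sign (−1)^1·+1^1·+1^3 = -1.
(a,b)_23: α=-2, u≡17; β=0, v≡22 (mod 23); (17|23)=-1, (22|23)=-1; sign (−1)^0·-1^0·-1^-2 = +1.
(a,b)_11: α=-4, u≡7; β=-2, v≡5 (mod 11); (7|11)=-1, (5|11)=+1; sign (−1)^0·-1^-2·+1^-4 = +1.
(a,b)_5: α=4, u≡3; β=2, v≡3 (mod 5); (3|5)=-1, (3|5)=-1; sign (−1)^0·-1^2·-1^4 = +1.
(a,b)_47: α=3, u≡26; β=1, v≡42 (mod 47); (26|47)=-1, (42|47)=+1; sign (−1)^1·-1^1·+1^3 = +1.
(a,b)_7: α=6, u≡6; β=4, v≡1 (mod 7); (6|7)=-1, (1|7)=+1; sign (−1)^0·-1^4·+1^6 = +1.
(a,b)_19: α=3, u≡1; β=1, v≡12 (mod 19); (1|19)=+1, (12|19)=-1; sign (−1)^1·+1^1·-1^3 = +1.
(a,b)_3: α=-4, u≡1; β=-6, v≡2 (mod 3); (1|3)=+1, (2|3)=-1; sign (−1)^0·+1^-6·-1^-4 = +1.
(a,b)_2: α=2, β=2; u≡3, v≡3 (mod 8); ε(u)ε(v)=1·1, αω(v)=2·1, βω(u)=2·1; sum ≡ 1  ⇒  -1.
Ram(58251283, 1420763) = {2, 43}; no ℚ_2-point on the conic.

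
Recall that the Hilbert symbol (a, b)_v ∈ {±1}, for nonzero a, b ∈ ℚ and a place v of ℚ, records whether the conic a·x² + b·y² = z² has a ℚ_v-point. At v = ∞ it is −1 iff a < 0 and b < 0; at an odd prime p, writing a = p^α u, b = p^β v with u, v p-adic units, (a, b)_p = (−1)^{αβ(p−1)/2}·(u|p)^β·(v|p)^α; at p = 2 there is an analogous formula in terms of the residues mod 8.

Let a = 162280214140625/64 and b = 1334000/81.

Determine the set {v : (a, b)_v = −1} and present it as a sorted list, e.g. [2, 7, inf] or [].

[5, 7]

(a, b) ≡ (23345, 3335) mod (ℚ^×)²; places V = {2, 3, 5, 7, 23, 29, ∞}.
(a,b)_3: α=0, u≡2; β=-4, v≡2 (mod 3); (2|3)=-1, (2|3)=-1; sign (−1)^0·-1^-4·-1^0 = +1.
(a,b)_∞: sgn(23345)=+, sgn(3335)=+, so +1.
(a,b)_2: α=-6, β=4; u≡1, v≡7 (mod 8); ε(u)ε(v)=0·1, αω(v)=-6·0, βω(u)=4·0; sum ≡ 0  ⇒  +1.
(a,b)_23: α=3, u≡2; β=1, v≡11 (mod 23); (2|23)=+1, (11|23)=-1; sign (−1)^1·+1^1·-1^3 = +1.
(a,b)_7: α=1, u≡5; β=0, v≡6 (mod 7); (5|7)=-1, (6|7)=-1; sign (−1)^0·-1^0·-1^1 = -1.
(a,b)_29: α=3, u≡20; β=1, v≡28 (mod 29); (20|29)=+1, (28|29)=+1; sign (−1)^0·+1^1·+1^3 = +1.
(a,b)_5: α=7, u≡4; β=3, v≡2 (mod 5); (4|5)=+1, (2|5)=-1; sign (−1)^0·+1^3·-1^7 = -1.
|Ram(23345, 3335)| = 2, even; anisotropic at {5, 7}.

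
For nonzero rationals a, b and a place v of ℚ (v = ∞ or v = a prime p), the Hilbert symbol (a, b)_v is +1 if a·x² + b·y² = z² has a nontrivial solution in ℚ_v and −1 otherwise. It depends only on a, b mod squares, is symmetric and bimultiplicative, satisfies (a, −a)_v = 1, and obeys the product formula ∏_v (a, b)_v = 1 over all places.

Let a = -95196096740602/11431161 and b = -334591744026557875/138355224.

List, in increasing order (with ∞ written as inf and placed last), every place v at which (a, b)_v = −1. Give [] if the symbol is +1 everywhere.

[3, 5, 11, 17, 29, inf]

(a, b) ≡ (-58, -162690) mod (ℚ^×)²; places V = {2, 3, 5, 7, 11, 13, 17, 23, 29, 31, ∞}.
(a,b)_29: α=1, u≡3; β=1, v≡9 (mod 29); (3|29)=-1, (9|29)=+1; sign (−1)^0·-1^1·+1^1 = -1.
(a,b)_3: α=-2, u≡2; β=-1, v≡1 (mod 3); (2|3)=-1, (1|3)=+1; sign (−1)^0·-1^-1·+1^-2 = -1.
(a,b)_∞: sgn(-58)=−, sgn(-162690)=−, so -1.
(a,b)_13: α=2, u≡8; β=2, v≡2 (mod 13); (8|13)=-1, (2|13)=-1; sign (−1)^0·-1^2·-1^2 = +1.
(a,b)_17: α=4, u≡6; β=7, v≡2 (mod 17); (6|17)=-1, (2|17)=+1; sign (−1)^0·-1^7·+1^4 = -1.
(a,b)_7: α=-4, u≡3; β=-8, v≡1 (mod 7); (3|7)=-1, (1|7)=+1; sign (−1)^0·-1^-8·+1^-4 = +1.
(a,b)_5: α=0, u≡3; β=3, v≡3 (mod 5); (3|5)=-1, (3|5)=-1; sign (−1)^0·-1^3·-1^0 = -1.
(a,b)_31: α=2, u≡16; β=0, v≡22 (mod 31); (16|31)=+1, (22|31)=-1; sign (−1)^0·+1^0·-1^2 = +1.
(a,b)_2: α=1, β=-3; u≡3, v≡7 (mod 8); ε(u)ε(v)=1·1, αω(v)=1·0, βω(u)=-3·1; sum ≡ 0  ⇒  +1.
(a,b)_11: α=2, u≡6; β=3, v≡4 (mod 11); (6|11)=-1, (4|11)=+1; sign (−1)^0·-1^3·+1^2 = -1.
(a,b)_23: α=-2, u≡11; β=0, v≡8 (mod 23); (11|23)=-1, (8|23)=+1; sign (−1)^0·-1^0·+1^-2 = +1.
|Ram(-58, -162690)| = 6, even; anisotropic at {3, 5, 11, 17, 29, ∞}.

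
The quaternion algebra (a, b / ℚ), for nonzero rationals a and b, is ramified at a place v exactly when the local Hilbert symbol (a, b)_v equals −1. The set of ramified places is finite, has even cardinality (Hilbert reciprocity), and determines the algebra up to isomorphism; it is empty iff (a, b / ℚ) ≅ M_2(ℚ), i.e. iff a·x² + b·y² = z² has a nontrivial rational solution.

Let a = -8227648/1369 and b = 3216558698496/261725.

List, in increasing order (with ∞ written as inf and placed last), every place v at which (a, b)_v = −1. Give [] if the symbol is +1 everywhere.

[2, 3, 29, 31]

(a, b) ≡ (-128557, 385671) mod (ℚ^×)²; places V = {2, 3, 5, 11, 13, 19, 29, 31, 37, ∞}.
(a,b)_31: α=1, u≡9; β=1, v≡16 (mod 31); (9|31)=+1, (16|31)=+1; sign (−1)^1·+1^1·+1^1 = -1.
(a,b)_37: α=-2, u≡5; β=0, v≡22 (mod 37); (5|37)=-1, (22|37)=-1; sign (−1)^0·-1^0·-1^-2 = +1.
(a,b)_29: α=1, u≡4; β=-1, v≡17 (mod 29); (4|29)=+1, (17|29)=-1; sign (−1)^0·+1^-1·-1^1 = -1.
(a,b)_13: α=1, u≡12; β=1, v≡3 (mod 13); (12|13)=+1, (3|13)=+1; sign (−1)^0·+1^1·+1^1 = +1.
(a,b)_3: α=0, u≡2; β=11, v≡1 (mod 3); (2|3)=-1, (1|3)=+1; sign (−1)^0·-1^11·+1^0 = -1.
(a,b)_19: α=0, u≡17; β=-2, v≡11 (mod 19); (17|19)=+1, (11|19)=+1; sign (−1)^0·+1^-2·+1^0 = +1.
(a,b)_11: α=1, u≡2; β=1, v≡9 (mod 11); (2|11)=-1, (9|11)=+1; sign (−1)^1·-1^1·+1^1 = +1.
(a,b)_2: α=6, β=12; u≡3, v≡7 (mod 8); ε(u)ε(v)=1·1, αω(v)=6·0, βω(u)=12·1; sum ≡ 1  ⇒  -1.
(a,b)_∞: sgn(-128557)=−, sgn(385671)=+, so +1.
(a,b)_5: α=0, u≡3; β=-2, v≡4 (mod 5); (3|5)=-1, (4|5)=+1; sign (−1)^0·-1^-2·+1^0 = +1.
Ram(-128557, 385671) = {2, 3, 29, 31}; no ℚ_2-point on the conic.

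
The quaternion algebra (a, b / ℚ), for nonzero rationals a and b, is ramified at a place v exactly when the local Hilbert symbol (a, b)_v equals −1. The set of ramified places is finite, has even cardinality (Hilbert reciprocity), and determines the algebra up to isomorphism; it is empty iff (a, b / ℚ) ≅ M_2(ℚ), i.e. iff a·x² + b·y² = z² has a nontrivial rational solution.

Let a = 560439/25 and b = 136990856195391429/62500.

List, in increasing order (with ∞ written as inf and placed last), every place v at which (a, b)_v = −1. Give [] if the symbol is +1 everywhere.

[11, 17, 23, 43]

Mod squares: a ≡ 6919, b ≡ 989. Check v ∈ {∞, 2, 3, 5, 7, 11, 17, 23, 37, 43}.
v=17: a=17^1·(≡9), b=17^2·(≡11) mod 17; (9|17)=+1, (11|17)=-1; (−1)^{1·2·8}·(+1)^2·(-1)^1 = -1.
v=11: a=11^1·(≡10), b=11^2·(≡10) mod 11; (10|11)=-1, (10|11)=-1; (−1)^{1·2·5}·(-1)^2·(-1)^1 = -1.
v=2: v_2(a)=0, v_2(b)=-2; units ≡ 7, 5 (mod 8); ε·ε+αω+βω = 1·0+0·1+-2·0 ≡ 0  ⇒  (a,b)_2 = +1.
v=43: a=43^0·(≡18), b=43^1·(≡1) mod 43; (18|43)=-1, (1|43)=+1; (−1)^{0·1·21}·(-1)^1·(+1)^0 = -1.
v=∞: 6919 > 0 and 989 > 0  ⇒  (a,b)_∞ = +1.
v=5: a=5^-2·(≡4), b=5^-6·(≡1) mod 5; (4|5)=+1, (1|5)=+1; (−1)^{-2·-6·2}·(+1)^-6·(+1)^-2 = +1.
v=7: a=7^0·(≡3), b=7^2·(≡4) mod 7; (3|7)=-1, (4|7)=+1; (−1)^{0·2·3}·(-1)^2·(+1)^0 = +1.
v=23: a=23^0·(≡22), b=23^1·(≡10) mod 23; (22|23)=-1, (10|23)=-1; (−1)^{0·1·11}·(-1)^1·(-1)^0 = -1.
v=37: a=37^1·(≡5), b=37^2·(≡26) mod 37; (5|37)=-1, (26|37)=+1; (−1)^{1·2·18}·(-1)^2·(+1)^1 = +1.
v=3: a=3^4·(≡1), b=3^10·(≡2) mod 3; (1|3)=+1, (2|3)=-1; (−1)^{4·10·1}·(+1)^10·(-1)^4 = +1.
Ram(6919, 989) = {11, 17, 23, 43}; no ℚ_11-point on the conic.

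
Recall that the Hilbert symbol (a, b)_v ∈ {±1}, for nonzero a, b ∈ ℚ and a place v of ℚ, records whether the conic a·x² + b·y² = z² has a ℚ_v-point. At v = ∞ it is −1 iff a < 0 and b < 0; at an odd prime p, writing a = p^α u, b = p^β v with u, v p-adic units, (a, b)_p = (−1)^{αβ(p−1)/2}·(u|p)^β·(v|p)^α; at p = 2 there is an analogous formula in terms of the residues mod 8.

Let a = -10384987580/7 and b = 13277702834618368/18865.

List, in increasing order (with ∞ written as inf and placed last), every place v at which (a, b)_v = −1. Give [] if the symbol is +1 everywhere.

(a, b) ≡ (-15785, 16937305) mod (ℚ^×)²; places V = {2, 5, 7, 11, 29, 37, 41, ∞}.
(a,b)_7: α=-1, u≡5; β=-3, v≡1 (mod 7); (5|7)=-1, (1|7)=+1; sign (−1)^1·-1^-3·+1^-1 = +1.
(a,b)_41: α=1, u≡18; β=1, v≡11 (mod 41); (18|41)=+1, (11|41)=-1; sign (−1)^0·+1^1·-1^1 = -1.
(a,b)_5: α=1, u≡2; β=-1, v≡1 (mod 5); (2|5)=-1, (1|5)=+1; sign (−1)^0·-1^-1·+1^1 = -1.
(a,b)_11: α=1, u≡10; β=-1, v≡8 (mod 11); (10|11)=-1, (8|11)=-1; sign (−1)^1·-1^-1·-1^1 = -1.
(a,b)_∞: sgn(-15785)=−, sgn(16937305)=+, so +1.
(a,b)_2: α=2, β=18; u≡7, v≡1 (mod 8); ε(u)ε(v)=1·0, αω(v)=2·0, βω(u)=18·0; sum ≡ 0  ⇒  +1.
(a,b)_37: α=2, u≡15; β=3, v≡27 (mod 37); (15|37)=-1, (27|37)=+1; sign (−1)^0·-1^3·+1^2 = -1.
(a,b)_29: α=2, u≡24; β=3, v≡12 (mod 29); (24|29)=+1, (12|29)=-1; sign (−1)^0·+1^3·-1^2 = +1.
|Ram(-15785, 16937305)| = 4, even; anisotropic at {5, 11, 37, 41}.

[5, 11, 37, 41]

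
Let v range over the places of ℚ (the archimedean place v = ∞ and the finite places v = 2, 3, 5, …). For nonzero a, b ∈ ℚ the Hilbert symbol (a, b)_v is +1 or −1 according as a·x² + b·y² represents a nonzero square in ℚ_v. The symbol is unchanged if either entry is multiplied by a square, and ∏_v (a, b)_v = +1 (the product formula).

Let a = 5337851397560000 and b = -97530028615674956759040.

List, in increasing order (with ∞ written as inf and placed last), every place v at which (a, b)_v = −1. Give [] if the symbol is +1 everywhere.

[2, 11, 17, 31]

(a, b) ≡ (11, -50065) mod (ℚ^×)²; places V = {2, 3, 5, 11, 17, 19, 31, ∞}.
(a,b)_19: α=2, u≡11; β=3, v≡5 (mod 19); (11|19)=+1, (5|19)=+1; sign (−1)^0·+1^3·+1^2 = +1.
(a,b)_31: α=2, u≡30; β=3, v≡5 (mod 31); (30|31)=-1, (5|31)=+1; sign (−1)^0·-1^3·+1^2 = -1.
(a,b)_∞: sgn(11)=+, sgn(-50065)=−, so +1.
(a,b)_11: α=3, u≡3; β=4, v≡6 (mod 11); (3|11)=+1, (6|11)=-1; sign (−1)^0·+1^4·-1^3 = -1.
(a,b)_3: α=0, u≡2; β=4, v≡2 (mod 3); (2|3)=-1, (2|3)=-1; sign (−1)^0·-1^4·-1^0 = +1.
(a,b)_5: α=4, u≡1; β=1, v≡2 (mod 5); (1|5)=+1, (2|5)=-1; sign (−1)^0·+1^1·-1^4 = +1.
(a,b)_17: α=2, u≡7; β=3, v≡15 (mod 17); (7|17)=-1, (15|17)=+1; sign (−1)^0·-1^3·+1^2 = -1.
(a,b)_2: α=6, β=14; u≡3, v≡7 (mod 8); ε(u)ε(v)=1·1, αω(v)=6·0, βω(u)=14·1; sum ≡ 1  ⇒  -1.
|Ram(11, -50065)| = 4, even; anisotropic at {2, 11, 17, 31}.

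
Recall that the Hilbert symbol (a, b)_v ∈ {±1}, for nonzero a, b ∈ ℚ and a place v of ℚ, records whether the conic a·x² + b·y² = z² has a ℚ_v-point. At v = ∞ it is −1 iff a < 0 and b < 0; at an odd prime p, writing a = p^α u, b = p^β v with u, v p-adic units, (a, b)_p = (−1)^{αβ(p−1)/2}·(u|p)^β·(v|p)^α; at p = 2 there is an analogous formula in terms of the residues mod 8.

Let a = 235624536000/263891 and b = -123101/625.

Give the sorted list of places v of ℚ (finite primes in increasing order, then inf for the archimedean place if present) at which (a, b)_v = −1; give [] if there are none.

[11, 31, 43, 47]

(a, b) ≡ (4981765, -341) mod (ℚ^×)²; places V = {2, 3, 5, 7, 11, 17, 19, 29, 31, 43, 47, ∞}.
(a,b)_31: α=0, u≡21; β=1, v≡18 (mod 31); (21|31)=-1, (18|31)=+1; sign (−1)^0·-1^1·+1^0 = -1.
(a,b)_7: α=4, u≡5; β=0, v≡4 (mod 7); (5|7)=-1, (4|7)=+1; sign (−1)^0·-1^0·+1^4 = +1.
(a,b)_11: α=0, u≡7; β=1, v≡2 (mod 11); (7|11)=-1, (2|11)=-1; sign (−1)^0·-1^1·-1^0 = -1.
(a,b)_∞: sgn(4981765)=+, sgn(-341)=−, so +1.
(a,b)_47: α=1, u≡13; β=0, v≡33 (mod 47); (13|47)=-1, (33|47)=-1; sign (−1)^0·-1^0·-1^1 = -1.
(a,b)_5: α=3, u≡3; β=-4, v≡4 (mod 5); (3|5)=-1, (4|5)=+1; sign (−1)^0·-1^-4·+1^3 = +1.
(a,b)_43: α=-1, u≡14; β=0, v≡34 (mod 43); (14|43)=+1, (34|43)=-1; sign (−1)^0·+1^0·-1^-1 = -1.
(a,b)_2: α=6, β=0; u≡5, v≡3 (mod 8); ε(u)ε(v)=0·1, αω(v)=6·1, βω(u)=0·1; sum ≡ 0  ⇒  +1.
(a,b)_3: α=2, u≡1; β=0, v≡1 (mod 3); (1|3)=+1, (1|3)=+1; sign (−1)^0·+1^0·+1^2 = +1.
(a,b)_17: α=-1, u≡13; β=0, v≡1 (mod 17); (13|17)=+1, (1|17)=+1; sign (−1)^0·+1^0·+1^-1 = +1.
(a,b)_19: α=-2, u≡3; β=2, v≡9 (mod 19); (3|19)=-1, (9|19)=+1; sign (−1)^0·-1^2·+1^-2 = +1.
(a,b)_29: α=1, u≡3; β=0, v≡22 (mod 29); (3|29)=-1, (22|29)=+1; sign (−1)^0·-1^0·+1^1 = +1.
Ram(4981765, -341) = {11, 31, 43, 47}; no ℚ_11-point on the conic.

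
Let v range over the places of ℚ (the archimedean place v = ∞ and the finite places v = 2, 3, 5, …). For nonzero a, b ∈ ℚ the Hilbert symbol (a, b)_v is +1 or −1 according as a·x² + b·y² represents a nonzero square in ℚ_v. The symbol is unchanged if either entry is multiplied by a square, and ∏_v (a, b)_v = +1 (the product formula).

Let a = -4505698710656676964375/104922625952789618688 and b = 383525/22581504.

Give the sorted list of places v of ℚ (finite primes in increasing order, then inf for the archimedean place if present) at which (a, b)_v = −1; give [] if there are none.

(a, b) ≡ (-54834, 29) mod (ℚ^×)²; places V = {2, 3, 5, 7, 11, 13, 19, 23, 29, 37, 41, 43, ∞}.
(a,b)_23: α=6, u≡7; β=2, v≡1 (mod 23); (7|23)=-1, (1|23)=+1; sign (−1)^0·-1^2·+1^6 = +1.
(a,b)_3: α=-9, u≡1; β=-6, v≡2 (mod 3); (1|3)=+1, (2|3)=-1; sign (−1)^0·+1^-6·-1^-9 = -1.
(a,b)_43: α=-4, u≡42; β=0, v≡32 (mod 43); (42|43)=-1, (32|43)=-1; sign (−1)^0·-1^0·-1^-4 = +1.
(a,b)_41: α=2, u≡15; β=0, v≡34 (mod 41); (15|41)=-1, (34|41)=-1; sign (−1)^0·-1^0·-1^2 = +1.
(a,b)_7: α=2, u≡1; β=0, v≡2 (mod 7); (1|7)=+1, (2|7)=+1; sign (−1)^0·+1^0·+1^2 = +1.
(a,b)_2: α=-13, β=-8; u≡7, v≡5 (mod 8); ε(u)ε(v)=1·0, αω(v)=-13·1, βω(u)=-8·0; sum ≡ 1  ⇒  -1.
(a,b)_11: α=-4, u≡5; β=-2, v≡6 (mod 11); (5|11)=+1, (6|11)=-1; sign (−1)^0·+1^-2·-1^-4 = +1.
(a,b)_5: α=4, u≡4; β=2, v≡4 (mod 5); (4|5)=+1, (4|5)=+1; sign (−1)^0·+1^2·+1^4 = +1.
(a,b)_37: α=1, u≡8; β=0, v≡18 (mod 37); (8|37)=-1, (18|37)=-1; sign (−1)^0·-1^0·-1^1 = -1.
(a,b)_∞: sgn(-54834)=−, sgn(29)=+, so +1.
(a,b)_29: α=2, u≡25; β=1, v≡20 (mod 29); (25|29)=+1, (20|29)=+1; sign (−1)^0·+1^1·+1^2 = +1.
(a,b)_13: α=-1, u≡2; β=0, v≡9 (mod 13); (2|13)=-1, (9|13)=+1; sign (−1)^0·-1^0·+1^-1 = +1.
(a,b)_19: α=1, u≡18; β=0, v≡12 (mod 19); (18|19)=-1, (12|19)=-1; sign (−1)^0·-1^0·-1^1 = -1.
Ram(-54834, 29) = {2, 3, 19, 37}; no ℚ_2-point on the conic.

[2, 3, 19, 37]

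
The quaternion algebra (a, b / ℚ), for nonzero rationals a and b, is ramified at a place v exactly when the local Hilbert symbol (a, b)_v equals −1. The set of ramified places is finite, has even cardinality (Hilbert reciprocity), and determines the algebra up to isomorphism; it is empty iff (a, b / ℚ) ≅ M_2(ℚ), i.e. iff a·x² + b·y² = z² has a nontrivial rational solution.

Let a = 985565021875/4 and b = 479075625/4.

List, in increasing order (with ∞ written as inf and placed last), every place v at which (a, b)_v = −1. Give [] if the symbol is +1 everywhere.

[7, 23]

(a, b) ≡ (115, 161) mod (ℚ^×)²; places V = {2, 3, 5, 7, 23, ∞}.
(a,b)_3: α=0, u≡1; β=2, v≡2 (mod 3); (1|3)=+1, (2|3)=-1; sign (−1)^0·+1^2·-1^0 = +1.
(a,b)_23: α=5, u≡15; β=3, v≡17 (mod 23); (15|23)=-1, (17|23)=-1; sign (−1)^1·-1^3·-1^5 = -1.
(a,b)_2: α=-2, β=-2; u≡3, v≡1 (mod 8); ε(u)ε(v)=1·0, αω(v)=-2·0, βω(u)=-2·1; sum ≡ 0  ⇒  +1.
(a,b)_7: α=2, u≡3; β=1, v≡1 (mod 7); (3|7)=-1, (1|7)=+1; sign (−1)^0·-1^1·+1^2 = -1.
(a,b)_∞: sgn(115)=+, sgn(161)=+, so +1.
(a,b)_5: α=5, u≡3; β=4, v≡4 (mod 5); (3|5)=-1, (4|5)=+1; sign (−1)^0·-1^4·+1^5 = +1.
|Ram(115, 161)| = 2, even; anisotropic at {7, 23}.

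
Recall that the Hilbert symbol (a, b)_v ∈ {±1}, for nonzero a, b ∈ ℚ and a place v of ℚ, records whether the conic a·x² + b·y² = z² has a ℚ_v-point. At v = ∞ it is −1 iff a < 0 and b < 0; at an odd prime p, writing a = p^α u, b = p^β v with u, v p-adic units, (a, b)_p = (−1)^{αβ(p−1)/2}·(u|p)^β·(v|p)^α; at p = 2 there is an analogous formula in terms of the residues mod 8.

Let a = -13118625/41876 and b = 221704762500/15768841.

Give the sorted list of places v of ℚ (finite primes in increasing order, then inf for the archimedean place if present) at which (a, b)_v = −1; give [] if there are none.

[3, 29]

(a, b) ≡ (-10005, 345) mod (ℚ^×)²; places V = {2, 3, 5, 11, 13, 19, 23, 29, ∞}.
(a,b)_29: α=-1, u≡26; β=0, v≡17 (mod 29); (26|29)=-1, (17|29)=-1; sign (−1)^0·-1^0·-1^-1 = -1.
(a,b)_5: α=3, u≡1; β=5, v≡4 (mod 5); (1|5)=+1, (4|5)=+1; sign (−1)^0·+1^5·+1^3 = +1.
(a,b)_∞: sgn(-10005)=−, sgn(345)=+, so +1.
(a,b)_13: α=2, u≡8; β=4, v≡7 (mod 13); (8|13)=-1, (7|13)=-1; sign (−1)^0·-1^4·-1^2 = +1.
(a,b)_11: α=0, u≡3; β=-2, v≡3 (mod 11); (3|11)=+1, (3|11)=+1; sign (−1)^0·+1^-2·+1^0 = +1.
(a,b)_3: α=3, u≡1; β=3, v≡1 (mod 3); (1|3)=+1, (1|3)=+1; sign (−1)^1·+1^3·+1^3 = -1.
(a,b)_19: α=-2, u≡10; β=-4, v≡15 (mod 19); (10|19)=-1, (15|19)=-1; sign (−1)^0·-1^-4·-1^-2 = +1.
(a,b)_2: α=-2, β=2; u≡3, v≡1 (mod 8); ε(u)ε(v)=1·0, αω(v)=-2·0, βω(u)=2·1; sum ≡ 0  ⇒  +1.
(a,b)_23: α=1, u≡3; β=1, v≡21 (mod 23); (3|23)=+1, (21|23)=-1; sign (−1)^1·+1^1·-1^1 = +1.
|Ram(-10005, 345)| = 2, even; anisotropic at {3, 29}.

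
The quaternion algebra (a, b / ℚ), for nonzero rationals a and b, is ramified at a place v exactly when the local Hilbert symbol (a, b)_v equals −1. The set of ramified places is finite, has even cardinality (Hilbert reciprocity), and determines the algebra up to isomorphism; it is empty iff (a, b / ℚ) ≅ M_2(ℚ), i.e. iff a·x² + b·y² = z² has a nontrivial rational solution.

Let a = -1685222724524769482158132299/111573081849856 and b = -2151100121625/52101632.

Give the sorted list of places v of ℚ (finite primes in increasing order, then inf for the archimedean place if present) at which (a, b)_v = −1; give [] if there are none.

[2, 7, 37, inf]

(a, b) ≡ (-779, -26228930) mod (ℚ^×)²; places V = {2, 3, 5, 7, 11, 13, 19, 23, 29, 31, 37, 41, 43, ∞}.
(a,b)_29: α=0, u≡6; β=-2, v≡22 (mod 29); (6|29)=+1, (22|29)=+1; sign (−1)^0·+1^-2·+1^0 = +1.
(a,b)_11: α=-6, u≡8; β=-2, v≡5 (mod 11); (8|11)=-1, (5|11)=+1; sign (−1)^0·-1^-2·+1^-6 = +1.
(a,b)_∞: sgn(-779)=−, sgn(-26228930)=−, so -1.
(a,b)_41: α=3, u≡11; β=1, v≡30 (mod 41); (11|41)=-1, (30|41)=-1; sign (−1)^0·-1^1·-1^3 = +1.
(a,b)_31: α=-2, u≡13; β=0, v≡26 (mod 31); (13|31)=-1, (26|31)=-1; sign (−1)^0·-1^0·-1^-2 = +1.
(a,b)_13: α=2, u≡4; β=1, v≡10 (mod 13); (4|13)=+1, (10|13)=+1; sign (−1)^0·+1^1·+1^2 = +1.
(a,b)_5: α=0, u≡1; β=3, v≡1 (mod 5); (1|5)=+1, (1|5)=+1; sign (−1)^0·+1^3·+1^0 = +1.
(a,b)_43: α=2, u≡10; β=0, v≡6 (mod 43); (10|43)=+1, (6|43)=+1; sign (−1)^0·+1^0·+1^2 = +1.
(a,b)_37: α=2, u≡14; β=1, v≡26 (mod 37); (14|37)=-1, (26|37)=+1; sign (−1)^0·-1^1·+1^2 = -1.
(a,b)_3: α=8, u≡1; β=8, v≡1 (mod 3); (1|3)=+1, (1|3)=+1; sign (−1)^0·+1^8·+1^8 = +1.
(a,b)_19: α=3, u≡6; β=1, v≡2 (mod 19); (6|19)=+1, (2|19)=-1; sign (−1)^1·+1^1·-1^3 = +1.
(a,b)_7: α=4, u≡6; β=1, v≡3 (mod 7); (6|7)=-1, (3|7)=-1; sign (−1)^0·-1^1·-1^4 = -1.
(a,b)_23: α=2, u≡13; β=0, v≡7 (mod 23); (13|23)=+1, (7|23)=-1; sign (−1)^0·+1^0·-1^2 = +1.
(a,b)_2: α=-16, β=-9; u≡5, v≡7 (mod 8); ε(u)ε(v)=0·1, αω(v)=-16·0, βω(u)=-9·1; sum ≡ 1  ⇒  -1.
|Ram(-779, -26228930)| = 4, even; anisotropic at {2, 7, 37, ∞}.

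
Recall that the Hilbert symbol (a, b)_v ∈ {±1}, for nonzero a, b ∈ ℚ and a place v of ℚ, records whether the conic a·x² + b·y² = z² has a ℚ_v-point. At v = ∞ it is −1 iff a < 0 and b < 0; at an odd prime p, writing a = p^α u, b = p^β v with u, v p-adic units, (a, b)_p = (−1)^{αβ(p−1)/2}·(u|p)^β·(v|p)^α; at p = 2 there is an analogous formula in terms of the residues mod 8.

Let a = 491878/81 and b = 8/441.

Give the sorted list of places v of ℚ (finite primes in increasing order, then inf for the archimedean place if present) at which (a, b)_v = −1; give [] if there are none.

Mod squares: a ≡ 1702, b ≡ 2. Check v ∈ {∞, 2, 3, 7, 17, 23, 37}.
v=23: a=23^1·(≡15), b=23^0·(≡2) mod 23; (15|23)=-1, (2|23)=+1; (−1)^{1·0·11}·(-1)^0·(+1)^1 = +1.
v=7: a=7^0·(≡4), b=7^-2·(≡4) mod 7; (4|7)=+1, (4|7)=+1; (−1)^{0·-2·3}·(+1)^-2·(+1)^0 = +1.
v=3: a=3^-4·(≡1), b=3^-2·(≡2) mod 3; (1|3)=+1, (2|3)=-1; (−1)^{-4·-2·1}·(+1)^-2·(-1)^-4 = +1.
v=2: v_2(a)=1, v_2(b)=3; units ≡ 3, 1 (mod 8); ε·ε+αω+βω = 1·0+1·0+3·1 ≡ 1  ⇒  (a,b)_2 = -1.
v=17: a=17^2·(≡8), b=17^0·(≡9) mod 17; (8|17)=+1, (9|17)=+1; (−1)^{2·0·8}·(+1)^0·(+1)^2 = +1.
v=∞: 1702 > 0 and 2 > 0  ⇒  (a,b)_∞ = +1.
v=37: a=37^1·(≡28), b=37^0·(≡22) mod 37; (28|37)=+1, (22|37)=-1; (−1)^{1·0·18}·(+1)^0·(-1)^1 = -1.
(1702, 2 / ℚ) ramifies at {2, 37}: a division algebra.

[2, 37]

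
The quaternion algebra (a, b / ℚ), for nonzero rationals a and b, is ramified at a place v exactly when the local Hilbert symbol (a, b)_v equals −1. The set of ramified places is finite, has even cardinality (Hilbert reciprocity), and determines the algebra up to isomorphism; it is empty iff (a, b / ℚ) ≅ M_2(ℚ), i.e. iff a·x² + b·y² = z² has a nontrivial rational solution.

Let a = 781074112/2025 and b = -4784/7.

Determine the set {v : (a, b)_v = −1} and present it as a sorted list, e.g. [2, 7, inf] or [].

(a, b) ≡ (5083, -2093) mod (ℚ^×)²; places V = {2, 3, 5, 7, 13, 17, 23, ∞}.
(a,b)_17: α=1, u≡5; β=0, v≡16 (mod 17); (5|17)=-1, (16|17)=+1; sign (−1)^0·-1^0·+1^1 = +1.
(a,b)_2: α=6, β=4; u≡3, v≡3 (mod 8); ε(u)ε(v)=1·1, αω(v)=6·1, βω(u)=4·1; sum ≡ 1  ⇒  -1.
(a,b)_23: α=1, u≡14; β=1, v≡13 (mod 23); (14|23)=-1, (13|23)=+1; sign (−1)^1·-1^1·+1^1 = +1.
(a,b)_3: α=-4, u≡1; β=0, v≡1 (mod 3); (1|3)=+1, (1|3)=+1; sign (−1)^0·+1^0·+1^-4 = +1.
(a,b)_7: α=4, u≡4; β=-1, v≡4 (mod 7); (4|7)=+1, (4|7)=+1; sign (−1)^0·+1^-1·+1^4 = +1.
(a,b)_∞: sgn(5083)=+, sgn(-2093)=−, so +1.
(a,b)_13: α=1, u≡3; β=1, v≡5 (mod 13); (3|13)=+1, (5|13)=-1; sign (−1)^0·+1^1·-1^1 = -1.
(a,b)_5: α=-2, u≡2; β=0, v≡3 (mod 5); (2|5)=-1, (3|5)=-1; sign (−1)^0·-1^0·-1^-2 = +1.
(5083, -2093 / ℚ) ramifies at {2, 13}: a division algebra.

[2, 13]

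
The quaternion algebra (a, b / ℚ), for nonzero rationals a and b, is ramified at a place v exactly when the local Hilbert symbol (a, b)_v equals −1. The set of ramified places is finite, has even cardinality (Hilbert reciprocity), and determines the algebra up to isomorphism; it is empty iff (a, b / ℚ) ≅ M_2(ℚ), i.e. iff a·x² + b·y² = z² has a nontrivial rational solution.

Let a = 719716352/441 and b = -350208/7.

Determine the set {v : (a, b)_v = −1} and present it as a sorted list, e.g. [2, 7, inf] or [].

[2, 7]

(a, b) ≡ (38, -266) mod (ℚ^×)²; places V = {2, 3, 7, 17, 19, ∞}.
(a,b)_2: α=17, β=11; u≡3, v≡3 (mod 8); ε(u)ε(v)=1·1, αω(v)=17·1, βω(u)=11·1; sum ≡ 1  ⇒  -1.
(a,b)_17: α=2, u≡13; β=0, v≡11 (mod 17); (13|17)=+1, (11|17)=-1; sign (−1)^0·+1^0·-1^2 = +1.
(a,b)_7: α=-2, u≡6; β=-1, v≡2 (mod 7); (6|7)=-1, (2|7)=+1; sign (−1)^0·-1^-1·+1^-2 = -1.
(a,b)_∞: sgn(38)=+, sgn(-266)=−, so +1.
(a,b)_19: α=1, u≡10; β=1, v≡16 (mod 19); (10|19)=-1, (16|19)=+1; sign (−1)^1·-1^1·+1^1 = +1.
(a,b)_3: α=-2, u≡2; β=2, v≡1 (mod 3); (2|3)=-1, (1|3)=+1; sign (−1)^0·-1^2·+1^-2 = +1.
(38, -266 / ℚ) ramifies at {2, 7}: a division algebra.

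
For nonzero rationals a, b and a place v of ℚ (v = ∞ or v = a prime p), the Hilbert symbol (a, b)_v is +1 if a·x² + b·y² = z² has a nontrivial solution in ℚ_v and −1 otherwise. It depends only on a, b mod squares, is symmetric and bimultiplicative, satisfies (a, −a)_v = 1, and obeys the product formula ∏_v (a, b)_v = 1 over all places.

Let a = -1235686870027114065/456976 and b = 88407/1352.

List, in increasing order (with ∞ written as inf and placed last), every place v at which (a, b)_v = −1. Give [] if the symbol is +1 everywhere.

[2, 3]

Mod squares: a ≡ -158101185, b ≡ 19646. Check v ∈ {∞, 2, 3, 5, 11, 13, 19, 29, 37, 47}.
v=29: a=29^1·(≡18), b=29^0·(≡25) mod 29; (18|29)=-1, (25|29)=+1; (−1)^{1·0·14}·(-1)^0·(+1)^1 = +1.
v=47: a=47^3·(≡13), b=47^1·(≡17) mod 47; (13|47)=-1, (17|47)=+1; (−1)^{3·1·23}·(-1)^1·(+1)^3 = +1.
v=11: a=11^3·(≡8), b=11^1·(≡4) mod 11; (8|11)=-1, (4|11)=+1; (−1)^{3·1·5}·(-1)^1·(+1)^3 = +1.
v=∞: -158101185 < 0 and 19646 > 0  ⇒  (a,b)_∞ = +1.
v=5: a=5^1·(≡2), b=5^0·(≡1) mod 5; (2|5)=-1, (1|5)=+1; (−1)^{1·0·2}·(-1)^0·(+1)^1 = +1.
v=19: a=19^3·(≡9), b=19^1·(≡12) mod 19; (9|19)=+1, (12|19)=-1; (−1)^{3·1·9}·(+1)^1·(-1)^3 = +1.
v=3: a=3^5·(≡2), b=3^2·(≡2) mod 3; (2|3)=-1, (2|3)=-1; (−1)^{5·2·1}·(-1)^2·(-1)^5 = -1.
v=2: v_2(a)=-4, v_2(b)=-3; units ≡ 7, 7 (mod 8); ε·ε+αω+βω = 1·1+-4·0+-3·0 ≡ 1  ⇒  (a,b)_2 = -1.
v=37: a=37^1·(≡23), b=37^0·(≡34) mod 37; (23|37)=-1, (34|37)=+1; (−1)^{1·0·18}·(-1)^0·(+1)^1 = +1.
v=13: a=13^-4·(≡8), b=13^-2·(≡9) mod 13; (8|13)=-1, (9|13)=+1; (−1)^{-4·-2·6}·(-1)^-2·(+1)^-4 = +1.
|Ram(-158101185, 19646)| = 2, even; anisotropic at {2, 3}.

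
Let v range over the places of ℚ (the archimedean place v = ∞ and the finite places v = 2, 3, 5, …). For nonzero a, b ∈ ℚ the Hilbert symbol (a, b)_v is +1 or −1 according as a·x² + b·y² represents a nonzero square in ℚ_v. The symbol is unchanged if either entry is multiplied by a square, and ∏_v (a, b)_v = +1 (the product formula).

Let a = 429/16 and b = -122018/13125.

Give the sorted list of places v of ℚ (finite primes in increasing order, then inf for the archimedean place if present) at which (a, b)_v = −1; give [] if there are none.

[2, 11]

(a, b) ≡ (429, -42) mod (ℚ^×)²; places V = {2, 3, 5, 7, 11, 13, 19, ∞}.
(a,b)_∞: sgn(429)=+, sgn(-42)=−, so +1.
(a,b)_13: α=1, u≡11; β=2, v≡4 (mod 13); (11|13)=-1, (4|13)=+1; sign (−1)^0·-1^2·+1^1 = +1.
(a,b)_19: α=0, u≡9; β=2, v≡18 (mod 19); (9|19)=+1, (18|19)=-1; sign (−1)^0·+1^2·-1^0 = +1.
(a,b)_7: α=0, u≡1; β=-1, v≡1 (mod 7); (1|7)=+1, (1|7)=+1; sign (−1)^0·+1^-1·+1^0 = +1.
(a,b)_5: α=0, u≡4; β=-4, v≡2 (mod 5); (4|5)=+1, (2|5)=-1; sign (−1)^0·+1^-4·-1^0 = +1.
(a,b)_2: α=-4, β=1; u≡5, v≡3 (mod 8); ε(u)ε(v)=0·1, αω(v)=-4·1, βω(u)=1·1; sum ≡ 1  ⇒  -1.
(a,b)_3: α=1, u≡2; β=-1, v≡1 (mod 3); (2|3)=-1, (1|3)=+1; sign (−1)^1·-1^-1·+1^1 = +1.
(a,b)_11: α=1, u≡10; β=0, v≡8 (mod 11); (10|11)=-1, (8|11)=-1; sign (−1)^0·-1^0·-1^1 = -1.
(429, -42 / ℚ) ramifies at {2, 11}: a division algebra.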